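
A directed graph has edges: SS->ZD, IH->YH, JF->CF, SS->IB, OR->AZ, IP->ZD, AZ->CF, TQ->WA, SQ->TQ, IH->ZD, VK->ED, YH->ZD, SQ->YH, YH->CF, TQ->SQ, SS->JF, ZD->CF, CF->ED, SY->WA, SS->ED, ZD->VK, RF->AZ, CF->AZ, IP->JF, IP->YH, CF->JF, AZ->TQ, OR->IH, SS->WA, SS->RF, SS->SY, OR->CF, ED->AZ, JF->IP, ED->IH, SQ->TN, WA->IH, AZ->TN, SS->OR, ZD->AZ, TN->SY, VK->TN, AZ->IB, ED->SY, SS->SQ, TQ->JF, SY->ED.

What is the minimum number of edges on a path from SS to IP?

2

Level 0: SS
Level 1: ED, IB, JF, OR, RF, SQ, SY, WA, ZD
Level 2: AZ, CF, IH, IP, TN, TQ, VK, YH
IP first appears at level 2.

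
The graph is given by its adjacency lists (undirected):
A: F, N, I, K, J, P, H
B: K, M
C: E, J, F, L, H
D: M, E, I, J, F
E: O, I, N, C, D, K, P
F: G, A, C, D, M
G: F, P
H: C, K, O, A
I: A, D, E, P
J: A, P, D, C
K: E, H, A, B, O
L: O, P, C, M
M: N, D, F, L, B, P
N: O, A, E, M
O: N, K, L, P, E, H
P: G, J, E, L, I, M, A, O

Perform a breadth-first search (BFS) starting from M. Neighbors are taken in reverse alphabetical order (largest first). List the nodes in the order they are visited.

M, P, N, L, F, D, B, O, J, I, G, E, A, C, K, H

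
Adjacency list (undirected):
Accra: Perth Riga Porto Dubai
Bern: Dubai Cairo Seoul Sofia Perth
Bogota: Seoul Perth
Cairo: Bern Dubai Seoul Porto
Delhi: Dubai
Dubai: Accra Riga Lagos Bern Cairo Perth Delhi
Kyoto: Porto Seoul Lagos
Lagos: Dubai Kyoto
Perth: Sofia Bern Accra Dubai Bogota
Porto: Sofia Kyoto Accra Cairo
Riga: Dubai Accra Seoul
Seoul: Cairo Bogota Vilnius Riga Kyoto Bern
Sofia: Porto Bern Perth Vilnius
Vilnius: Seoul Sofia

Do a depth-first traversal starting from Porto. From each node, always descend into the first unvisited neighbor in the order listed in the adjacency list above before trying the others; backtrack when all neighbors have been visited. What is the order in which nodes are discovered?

Porto, Sofia, Bern, Dubai, Accra, Perth, Bogota, Seoul, Cairo, Vilnius, Riga, Kyoto, Lagos, Delhi

Visit Porto
Porto → Sofia
Sofia → Bern
Bern → Dubai
Dubai → Accra
Accra → Perth
Perth → Bogota
Bogota → Seoul
Seoul → Cairo
Seoul → Vilnius
Seoul → Riga
Seoul → Kyoto
Kyoto → Lagos
Dubai → Delhi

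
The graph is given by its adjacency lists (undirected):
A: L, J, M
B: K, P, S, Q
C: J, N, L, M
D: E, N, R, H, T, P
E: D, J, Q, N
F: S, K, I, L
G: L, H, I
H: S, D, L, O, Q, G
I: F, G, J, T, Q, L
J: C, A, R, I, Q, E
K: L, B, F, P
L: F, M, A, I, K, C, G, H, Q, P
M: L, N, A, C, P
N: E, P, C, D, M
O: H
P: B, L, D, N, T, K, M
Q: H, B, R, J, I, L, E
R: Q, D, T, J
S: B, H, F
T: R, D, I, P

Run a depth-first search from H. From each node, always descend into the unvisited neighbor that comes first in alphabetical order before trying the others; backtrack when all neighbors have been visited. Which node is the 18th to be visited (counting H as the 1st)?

T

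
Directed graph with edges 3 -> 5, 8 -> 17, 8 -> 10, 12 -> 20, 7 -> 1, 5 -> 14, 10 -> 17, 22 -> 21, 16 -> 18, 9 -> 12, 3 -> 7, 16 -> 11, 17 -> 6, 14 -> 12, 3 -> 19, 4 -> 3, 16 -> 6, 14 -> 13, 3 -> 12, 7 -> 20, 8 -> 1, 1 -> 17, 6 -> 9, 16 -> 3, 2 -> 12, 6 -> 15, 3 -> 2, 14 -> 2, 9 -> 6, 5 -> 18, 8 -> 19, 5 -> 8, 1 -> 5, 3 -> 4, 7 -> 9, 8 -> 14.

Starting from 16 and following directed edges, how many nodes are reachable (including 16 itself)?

BFS from 16 visits: 16, 3, 6, 11, 18, 2, 4, 5, 7, 12, 19, 9, 15, 8, 14, 1, 20, 10, 17, 13
Reachable nodes: 20 of 22 total.

20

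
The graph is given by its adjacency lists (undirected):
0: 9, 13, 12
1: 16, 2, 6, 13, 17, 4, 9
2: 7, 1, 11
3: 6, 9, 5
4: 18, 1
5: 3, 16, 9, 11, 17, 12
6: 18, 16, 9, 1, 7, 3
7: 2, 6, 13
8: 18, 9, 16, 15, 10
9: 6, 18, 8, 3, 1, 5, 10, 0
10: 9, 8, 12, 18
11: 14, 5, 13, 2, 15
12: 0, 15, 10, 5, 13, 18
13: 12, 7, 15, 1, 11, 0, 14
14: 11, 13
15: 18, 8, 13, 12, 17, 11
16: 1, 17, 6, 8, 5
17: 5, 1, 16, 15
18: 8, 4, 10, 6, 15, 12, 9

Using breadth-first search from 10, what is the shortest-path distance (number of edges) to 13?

2

Level 0: 10
Level 1: 8, 9, 12, 18
Level 2: 0, 1, 3, 4, 5, 6, 13, 15, 16
Level 3: 2, 7, 11, 14, 17
13 first appears at level 2.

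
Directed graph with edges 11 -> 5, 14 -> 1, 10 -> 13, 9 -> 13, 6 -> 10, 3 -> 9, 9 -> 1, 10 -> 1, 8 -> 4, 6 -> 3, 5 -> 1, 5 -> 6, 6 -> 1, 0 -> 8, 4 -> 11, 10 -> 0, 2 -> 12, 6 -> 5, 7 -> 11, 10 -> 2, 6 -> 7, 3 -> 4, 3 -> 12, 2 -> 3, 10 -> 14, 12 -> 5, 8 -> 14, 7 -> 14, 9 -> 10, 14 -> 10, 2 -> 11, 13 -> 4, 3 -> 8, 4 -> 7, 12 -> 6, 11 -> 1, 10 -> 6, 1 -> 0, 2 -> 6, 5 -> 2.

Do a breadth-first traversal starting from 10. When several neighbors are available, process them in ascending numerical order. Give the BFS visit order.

Visit 10; enqueue 0, 1, 2, 6, 13, 14 → queue [0, 1, 2, 6, 13, 14]
Visit 0; enqueue 8 → queue [1, 2, 6, 13, 14, 8]
Visit 1 → queue [2, 6, 13, 14, 8]
Visit 2; enqueue 3, 11, 12 → queue [6, 13, 14, 8, 3, 11, 12]
Visit 6; enqueue 5, 7 → queue [13, 14, 8, 3, 11, 12, 5, 7]
Visit 13; enqueue 4 → queue [14, 8, 3, 11, 12, 5, 7, 4]
Visit 14 → queue [8, 3, 11, 12, 5, 7, 4]
Visit 8 → queue [3, 11, 12, 5, 7, 4]
Visit 3; enqueue 9 → queue [11, 12, 5, 7, 4, 9]
Visit 11 → queue [12, 5, 7, 4, 9]
Visit 12 → queue [5, 7, 4, 9]
Visit 5 → queue [7, 4, 9]
Visit 7 → queue [4, 9]
Visit 4 → queue [9]
Visit 9 → queue []

10 → 0 → 1 → 2 → 6 → 13 → 14 → 8 → 3 → 11 → 12 → 5 → 7 → 4 → 9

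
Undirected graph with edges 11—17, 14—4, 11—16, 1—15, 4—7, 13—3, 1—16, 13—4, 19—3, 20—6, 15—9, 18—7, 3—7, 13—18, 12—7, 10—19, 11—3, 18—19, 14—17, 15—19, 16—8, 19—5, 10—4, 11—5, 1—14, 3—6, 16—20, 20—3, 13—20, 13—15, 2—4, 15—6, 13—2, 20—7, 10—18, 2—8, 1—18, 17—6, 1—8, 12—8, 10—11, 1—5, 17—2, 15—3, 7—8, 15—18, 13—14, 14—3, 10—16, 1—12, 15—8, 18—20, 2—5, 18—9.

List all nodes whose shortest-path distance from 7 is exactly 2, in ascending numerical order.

1, 2, 6, 9, 10, 11, 13, 14, 15, 16, 19

Level 0: 7
Level 1: 3, 4, 8, 12, 18, 20
Level 2: 1, 2, 6, 9, 10, 11, 13, 14, 15, 16, 19
Level 3: 5, 17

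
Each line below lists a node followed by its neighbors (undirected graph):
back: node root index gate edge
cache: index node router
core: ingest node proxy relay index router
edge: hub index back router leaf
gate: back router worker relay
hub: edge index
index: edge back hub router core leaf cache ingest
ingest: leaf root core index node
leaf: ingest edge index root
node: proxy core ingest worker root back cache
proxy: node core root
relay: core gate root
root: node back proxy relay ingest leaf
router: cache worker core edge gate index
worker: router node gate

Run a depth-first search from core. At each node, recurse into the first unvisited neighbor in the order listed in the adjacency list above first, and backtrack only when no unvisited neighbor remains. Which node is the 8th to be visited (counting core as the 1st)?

Visit core
core → ingest
ingest → leaf
leaf → edge
edge → hub
hub → index
index → back
back → node
node → proxy
proxy → root
root → relay
relay → gate
gate → router
router → cache
router → worker

Visit order: core, ingest, leaf, edge, hub, index, back, node, proxy, root, relay, gate, router, cache, worker

node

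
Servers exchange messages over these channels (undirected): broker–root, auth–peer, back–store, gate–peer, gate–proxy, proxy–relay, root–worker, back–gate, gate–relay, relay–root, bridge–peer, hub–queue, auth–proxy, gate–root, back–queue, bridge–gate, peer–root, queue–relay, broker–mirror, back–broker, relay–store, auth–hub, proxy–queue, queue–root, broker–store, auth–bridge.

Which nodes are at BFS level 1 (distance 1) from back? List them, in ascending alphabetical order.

broker, gate, queue, store

Level 0: back
Level 1: broker, gate, queue, store
Level 2: bridge, hub, mirror, peer, proxy, relay, root
Level 3: auth, worker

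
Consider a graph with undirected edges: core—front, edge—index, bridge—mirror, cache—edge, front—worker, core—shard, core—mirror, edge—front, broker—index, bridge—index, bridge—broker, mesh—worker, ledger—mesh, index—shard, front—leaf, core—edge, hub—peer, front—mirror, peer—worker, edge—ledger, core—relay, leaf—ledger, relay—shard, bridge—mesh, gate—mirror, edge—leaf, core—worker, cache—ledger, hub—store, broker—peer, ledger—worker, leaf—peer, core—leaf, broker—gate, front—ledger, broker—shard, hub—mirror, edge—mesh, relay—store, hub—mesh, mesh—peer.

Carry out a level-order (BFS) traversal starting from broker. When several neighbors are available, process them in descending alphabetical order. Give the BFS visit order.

Visit broker; enqueue shard, peer, index, gate, bridge → queue [shard, peer, index, gate, bridge]
Visit shard; enqueue relay, core → queue [peer, index, gate, bridge, relay, core]
Visit peer; enqueue worker, mesh, leaf, hub → queue [index, gate, bridge, relay, core, worker, mesh, leaf, hub]
Visit index; enqueue edge → queue [gate, bridge, relay, core, worker, mesh, leaf, hub, edge]
Visit gate; enqueue mirror → queue [bridge, relay, core, worker, mesh, leaf, hub, edge, mirror]
Visit bridge → queue [relay, core, worker, mesh, leaf, hub, edge, mirror]
Visit relay; enqueue store → queue [core, worker, mesh, leaf, hub, edge, mirror, store]
Visit core; enqueue front → queue [worker, mesh, leaf, hub, edge, mirror, store, front]
Visit worker; enqueue ledger → queue [mesh, leaf, hub, edge, mirror, store, front, ledger]
Visit mesh → queue [leaf, hub, edge, mirror, store, front, ledger]
Visit leaf → queue [hub, edge, mirror, store, front, ledger]
Visit hub → queue [edge, mirror, store, front, ledger]
Visit edge; enqueue cache → queue [mirror, store, front, ledger, cache]
Visit mirror → queue [store, front, ledger, cache]
Visit store → queue [front, ledger, cache]
Visit front → queue [ledger, cache]
Visit ledger → queue [cache]
Visit cache → queue []

broker, shard, peer, index, gate, bridge, relay, core, worker, mesh, leaf, hub, edge, mirror, store, front, ledger, cache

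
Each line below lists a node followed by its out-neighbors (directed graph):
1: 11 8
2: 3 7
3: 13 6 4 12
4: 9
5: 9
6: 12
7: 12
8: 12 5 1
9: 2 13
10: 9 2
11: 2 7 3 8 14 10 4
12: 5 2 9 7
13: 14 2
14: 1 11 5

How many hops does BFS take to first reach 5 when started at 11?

Level 0: 11
Level 1: 2, 3, 4, 7, 8, 10, 14
Level 2: 1, 5, 6, 9, 12, 13
5 first appears at level 2.

2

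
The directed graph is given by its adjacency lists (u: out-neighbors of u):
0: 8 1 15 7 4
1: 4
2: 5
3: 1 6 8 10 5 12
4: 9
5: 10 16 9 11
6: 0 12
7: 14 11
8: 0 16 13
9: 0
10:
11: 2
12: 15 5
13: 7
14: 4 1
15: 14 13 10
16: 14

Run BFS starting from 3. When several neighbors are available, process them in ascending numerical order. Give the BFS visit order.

3, 1, 5, 6, 8, 10, 12, 4, 9, 11, 16, 0, 13, 15, 2, 14, 7

Visit 3; enqueue 1, 5, 6, 8, 10, 12 → queue [1, 5, 6, 8, 10, 12]
Visit 1; enqueue 4 → queue [5, 6, 8, 10, 12, 4]
Visit 5; enqueue 9, 11, 16 → queue [6, 8, 10, 12, 4, 9, 11, 16]
Visit 6; enqueue 0 → queue [8, 10, 12, 4, 9, 11, 16, 0]
Visit 8; enqueue 13 → queue [10, 12, 4, 9, 11, 16, 0, 13]
Visit 10 → queue [12, 4, 9, 11, 16, 0, 13]
Visit 12; enqueue 15 → queue [4, 9, 11, 16, 0, 13, 15]
Visit 4 → queue [9, 11, 16, 0, 13, 15]
Visit 9 → queue [11, 16, 0, 13, 15]
Visit 11; enqueue 2 → queue [16, 0, 13, 15, 2]
Visit 16; enqueue 14 → queue [0, 13, 15, 2, 14]
Visit 0; enqueue 7 → queue [13, 15, 2, 14, 7]
Visit 13 → queue [15, 2, 14, 7]
Visit 15 → queue [2, 14, 7]
Visit 2 → queue [14, 7]
Visit 14 → queue [7]
Visit 7 → queue []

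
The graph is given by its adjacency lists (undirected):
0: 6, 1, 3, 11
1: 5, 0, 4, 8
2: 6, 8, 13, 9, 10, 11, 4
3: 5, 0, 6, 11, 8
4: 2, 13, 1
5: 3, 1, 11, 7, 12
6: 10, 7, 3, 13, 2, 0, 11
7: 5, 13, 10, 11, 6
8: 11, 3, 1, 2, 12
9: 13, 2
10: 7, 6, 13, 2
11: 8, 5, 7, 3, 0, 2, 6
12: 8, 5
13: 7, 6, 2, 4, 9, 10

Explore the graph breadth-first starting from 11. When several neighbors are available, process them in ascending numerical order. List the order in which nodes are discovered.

11, 0, 2, 3, 5, 6, 7, 8, 1, 4, 9, 10, 13, 12

Visit 11; enqueue 0, 2, 3, 5, 6, 7, 8 → queue [0, 2, 3, 5, 6, 7, 8]
Visit 0; enqueue 1 → queue [2, 3, 5, 6, 7, 8, 1]
Visit 2; enqueue 4, 9, 10, 13 → queue [3, 5, 6, 7, 8, 1, 4, 9, 10, 13]
Visit 3 → queue [5, 6, 7, 8, 1, 4, 9, 10, 13]
Visit 5; enqueue 12 → queue [6, 7, 8, 1, 4, 9, 10, 13, 12]
Visit 6 → queue [7, 8, 1, 4, 9, 10, 13, 12]
Visit 7 → queue [8, 1, 4, 9, 10, 13, 12]
Visit 8 → queue [1, 4, 9, 10, 13, 12]
Visit 1 → queue [4, 9, 10, 13, 12]
Visit 4 → queue [9, 10, 13, 12]
Visit 9 → queue [10, 13, 12]
Visit 10 → queue [13, 12]
Visit 13 → queue [12]
Visit 12 → queue []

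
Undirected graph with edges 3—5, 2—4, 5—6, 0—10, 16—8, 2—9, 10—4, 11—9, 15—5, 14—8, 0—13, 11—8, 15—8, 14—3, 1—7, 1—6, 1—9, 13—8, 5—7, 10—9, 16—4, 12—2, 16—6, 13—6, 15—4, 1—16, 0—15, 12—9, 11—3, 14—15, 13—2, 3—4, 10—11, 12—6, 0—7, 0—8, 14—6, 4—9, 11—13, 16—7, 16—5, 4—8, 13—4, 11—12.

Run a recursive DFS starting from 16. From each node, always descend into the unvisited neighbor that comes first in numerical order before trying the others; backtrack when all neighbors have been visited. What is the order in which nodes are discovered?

16 -> 1 -> 6 -> 5 -> 3 -> 4 -> 2 -> 9 -> 10 -> 0 -> 7 -> 8 -> 11 -> 12 -> 13 -> 14 -> 15

Visit 16
16 → 1
1 → 6
6 → 5
5 → 3
3 → 4
4 → 2
2 → 9
9 → 10
10 → 0
0 → 7
0 → 8
8 → 11
11 → 12
11 → 13
8 → 14
14 → 15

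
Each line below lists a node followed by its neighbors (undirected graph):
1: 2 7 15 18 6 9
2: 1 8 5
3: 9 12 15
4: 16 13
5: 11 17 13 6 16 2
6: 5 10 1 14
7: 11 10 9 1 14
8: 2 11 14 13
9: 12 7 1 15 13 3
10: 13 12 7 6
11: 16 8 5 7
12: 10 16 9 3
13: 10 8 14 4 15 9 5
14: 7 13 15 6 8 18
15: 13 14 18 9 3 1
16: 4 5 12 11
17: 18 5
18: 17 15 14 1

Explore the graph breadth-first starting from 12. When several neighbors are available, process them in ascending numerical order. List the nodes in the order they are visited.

12 -> 3 -> 9 -> 10 -> 16 -> 15 -> 1 -> 7 -> 13 -> 6 -> 4 -> 5 -> 11 -> 14 -> 18 -> 2 -> 8 -> 17

Visit 12; enqueue 3, 9, 10, 16 → queue [3, 9, 10, 16]
Visit 3; enqueue 15 → queue [9, 10, 16, 15]
Visit 9; enqueue 1, 7, 13 → queue [10, 16, 15, 1, 7, 13]
Visit 10; enqueue 6 → queue [16, 15, 1, 7, 13, 6]
Visit 16; enqueue 4, 5, 11 → queue [15, 1, 7, 13, 6, 4, 5, 11]
Visit 15; enqueue 14, 18 → queue [1, 7, 13, 6, 4, 5, 11, 14, 18]
Visit 1; enqueue 2 → queue [7, 13, 6, 4, 5, 11, 14, 18, 2]
Visit 7 → queue [13, 6, 4, 5, 11, 14, 18, 2]
Visit 13; enqueue 8 → queue [6, 4, 5, 11, 14, 18, 2, 8]
Visit 6 → queue [4, 5, 11, 14, 18, 2, 8]
Visit 4 → queue [5, 11, 14, 18, 2, 8]
Visit 5; enqueue 17 → queue [11, 14, 18, 2, 8, 17]
Visit 11 → queue [14, 18, 2, 8, 17]
Visit 14 → queue [18, 2, 8, 17]
Visit 18 → queue [2, 8, 17]
Visit 2 → queue [8, 17]
Visit 8 → queue [17]
Visit 17 → queue []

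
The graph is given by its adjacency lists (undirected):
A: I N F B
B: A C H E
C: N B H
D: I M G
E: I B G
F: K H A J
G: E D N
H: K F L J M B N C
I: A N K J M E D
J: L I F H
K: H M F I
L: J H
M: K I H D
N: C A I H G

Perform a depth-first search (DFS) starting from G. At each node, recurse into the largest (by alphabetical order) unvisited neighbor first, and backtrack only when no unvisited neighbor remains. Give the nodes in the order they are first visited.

G N I M K H L J F A B E C D

Visit G
G → N
N → I
I → M
M → K
K → H
H → L
L → J
J → F
F → A
A → B
B → E
B → C
M → D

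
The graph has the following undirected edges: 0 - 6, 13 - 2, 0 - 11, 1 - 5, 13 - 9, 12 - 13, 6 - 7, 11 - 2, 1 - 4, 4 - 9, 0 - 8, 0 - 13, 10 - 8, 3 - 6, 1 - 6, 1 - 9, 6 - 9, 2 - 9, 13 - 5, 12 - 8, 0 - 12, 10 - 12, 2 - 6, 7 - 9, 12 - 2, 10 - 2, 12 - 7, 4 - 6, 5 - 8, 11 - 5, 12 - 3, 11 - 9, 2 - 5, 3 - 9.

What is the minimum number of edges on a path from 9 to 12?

2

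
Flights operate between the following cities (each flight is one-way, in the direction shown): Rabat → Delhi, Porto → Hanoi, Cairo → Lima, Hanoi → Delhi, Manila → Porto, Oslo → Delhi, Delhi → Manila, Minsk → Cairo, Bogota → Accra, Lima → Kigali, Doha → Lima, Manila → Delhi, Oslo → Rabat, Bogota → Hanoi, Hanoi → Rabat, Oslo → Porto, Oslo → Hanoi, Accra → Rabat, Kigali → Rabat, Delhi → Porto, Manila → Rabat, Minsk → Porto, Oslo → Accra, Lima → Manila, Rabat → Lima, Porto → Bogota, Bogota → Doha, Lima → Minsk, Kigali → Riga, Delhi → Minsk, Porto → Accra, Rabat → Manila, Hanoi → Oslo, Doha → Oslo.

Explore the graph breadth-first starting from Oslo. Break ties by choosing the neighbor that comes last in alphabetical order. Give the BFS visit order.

Oslo Rabat Porto Hanoi Delhi Accra Manila Lima Bogota Minsk Kigali Doha Cairo Riga

Visit Oslo; enqueue Rabat, Porto, Hanoi, Delhi, Accra → queue [Rabat, Porto, Hanoi, Delhi, Accra]
Visit Rabat; enqueue Manila, Lima → queue [Porto, Hanoi, Delhi, Accra, Manila, Lima]
Visit Porto; enqueue Bogota → queue [Hanoi, Delhi, Accra, Manila, Lima, Bogota]
Visit Hanoi → queue [Delhi, Accra, Manila, Lima, Bogota]
Visit Delhi; enqueue Minsk → queue [Accra, Manila, Lima, Bogota, Minsk]
Visit Accra → queue [Manila, Lima, Bogota, Minsk]
Visit Manila → queue [Lima, Bogota, Minsk]
Visit Lima; enqueue Kigali → queue [Bogota, Minsk, Kigali]
Visit Bogota; enqueue Doha → queue [Minsk, Kigali, Doha]
Visit Minsk; enqueue Cairo → queue [Kigali, Doha, Cairo]
Visit Kigali; enqueue Riga → queue [Doha, Cairo, Riga]
Visit Doha → queue [Cairo, Riga]
Visit Cairo → queue [Riga]
Visit Riga → queue []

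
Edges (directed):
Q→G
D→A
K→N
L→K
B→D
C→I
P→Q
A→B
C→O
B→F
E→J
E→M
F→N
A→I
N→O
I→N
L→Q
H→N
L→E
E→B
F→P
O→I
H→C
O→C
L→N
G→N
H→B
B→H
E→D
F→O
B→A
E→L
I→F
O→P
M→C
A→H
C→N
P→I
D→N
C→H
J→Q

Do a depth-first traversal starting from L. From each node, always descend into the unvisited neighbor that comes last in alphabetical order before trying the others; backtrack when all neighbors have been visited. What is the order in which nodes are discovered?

Visit L
L → Q
Q → G
G → N
N → O
O → P
P → I
I → F
O → C
C → H
H → B
B → D
D → A
L → K
L → E
E → M
E → J

L Q G N O P I F C H B D A K E M J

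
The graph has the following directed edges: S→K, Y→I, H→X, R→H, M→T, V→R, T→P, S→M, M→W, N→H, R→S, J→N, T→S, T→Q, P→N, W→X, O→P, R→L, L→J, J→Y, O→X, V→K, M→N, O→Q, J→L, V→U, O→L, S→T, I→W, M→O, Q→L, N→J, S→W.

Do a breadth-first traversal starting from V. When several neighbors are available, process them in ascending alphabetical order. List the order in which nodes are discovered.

Visit V; enqueue K, R, U → queue [K, R, U]
Visit K → queue [R, U]
Visit R; enqueue H, L, S → queue [U, H, L, S]
Visit U → queue [H, L, S]
Visit H; enqueue X → queue [L, S, X]
Visit L; enqueue J → queue [S, X, J]
Visit S; enqueue M, T, W → queue [X, J, M, T, W]
Visit X → queue [J, M, T, W]
Visit J; enqueue N, Y → queue [M, T, W, N, Y]
Visit M; enqueue O → queue [T, W, N, Y, O]
Visit T; enqueue P, Q → queue [W, N, Y, O, P, Q]
Visit W → queue [N, Y, O, P, Q]
Visit N → queue [Y, O, P, Q]
Visit Y; enqueue I → queue [O, P, Q, I]
Visit O → queue [P, Q, I]
Visit P → queue [Q, I]
Visit Q → queue [I]
Visit I → queue []

V K R U H L S X J M T W N Y O P Q I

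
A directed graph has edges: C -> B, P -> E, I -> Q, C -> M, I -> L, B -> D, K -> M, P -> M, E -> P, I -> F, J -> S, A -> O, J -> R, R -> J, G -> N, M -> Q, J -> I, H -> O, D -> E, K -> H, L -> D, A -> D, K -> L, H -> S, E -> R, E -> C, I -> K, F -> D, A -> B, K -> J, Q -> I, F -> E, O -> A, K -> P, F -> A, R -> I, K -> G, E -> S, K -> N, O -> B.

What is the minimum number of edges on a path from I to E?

Level 0: I
Level 1: F, K, L, Q
Level 2: A, D, E, G, H, J, M, N, P
Level 3: B, C, O, R, S
E first appears at level 2.

2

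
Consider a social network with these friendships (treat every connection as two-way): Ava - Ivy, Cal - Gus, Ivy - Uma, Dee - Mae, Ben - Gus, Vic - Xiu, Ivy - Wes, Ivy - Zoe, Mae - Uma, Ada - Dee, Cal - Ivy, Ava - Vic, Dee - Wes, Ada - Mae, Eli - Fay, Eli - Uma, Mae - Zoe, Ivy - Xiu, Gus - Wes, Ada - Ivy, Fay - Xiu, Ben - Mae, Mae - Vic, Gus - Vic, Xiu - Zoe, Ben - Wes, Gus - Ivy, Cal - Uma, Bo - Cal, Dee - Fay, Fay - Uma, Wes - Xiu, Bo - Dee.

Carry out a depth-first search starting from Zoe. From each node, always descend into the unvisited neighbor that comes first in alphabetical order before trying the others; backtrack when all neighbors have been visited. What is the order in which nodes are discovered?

Zoe -> Ivy -> Ada -> Dee -> Bo -> Cal -> Gus -> Ben -> Mae -> Uma -> Eli -> Fay -> Xiu -> Vic -> Ava -> Wes

Visit Zoe
Zoe → Ivy
Ivy → Ada
Ada → Dee
Dee → Bo
Bo → Cal
Cal → Gus
Gus → Ben
Ben → Mae
Mae → Uma
Uma → Eli
Eli → Fay
Fay → Xiu
Xiu → Vic
Vic → Ava
Xiu → Wes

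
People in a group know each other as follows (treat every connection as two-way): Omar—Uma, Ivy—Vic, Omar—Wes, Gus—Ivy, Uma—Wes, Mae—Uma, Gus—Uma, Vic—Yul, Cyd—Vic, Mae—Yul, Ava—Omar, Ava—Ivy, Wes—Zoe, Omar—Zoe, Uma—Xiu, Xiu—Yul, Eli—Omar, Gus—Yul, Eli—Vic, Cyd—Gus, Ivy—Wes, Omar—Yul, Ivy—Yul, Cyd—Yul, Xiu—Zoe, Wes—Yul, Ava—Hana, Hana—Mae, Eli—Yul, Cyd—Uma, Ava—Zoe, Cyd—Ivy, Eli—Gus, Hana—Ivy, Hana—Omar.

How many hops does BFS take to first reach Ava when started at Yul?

2

Level 0: Yul
Level 1: Cyd, Eli, Gus, Ivy, Mae, Omar, Vic, Wes, Xiu
Level 2: Ava, Hana, Uma, Zoe
Ava first appears at level 2.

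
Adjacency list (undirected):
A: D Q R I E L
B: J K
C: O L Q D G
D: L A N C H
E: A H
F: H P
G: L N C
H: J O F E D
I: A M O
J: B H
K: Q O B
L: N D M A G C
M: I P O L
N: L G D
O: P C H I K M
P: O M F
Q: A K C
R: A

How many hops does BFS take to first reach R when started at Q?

2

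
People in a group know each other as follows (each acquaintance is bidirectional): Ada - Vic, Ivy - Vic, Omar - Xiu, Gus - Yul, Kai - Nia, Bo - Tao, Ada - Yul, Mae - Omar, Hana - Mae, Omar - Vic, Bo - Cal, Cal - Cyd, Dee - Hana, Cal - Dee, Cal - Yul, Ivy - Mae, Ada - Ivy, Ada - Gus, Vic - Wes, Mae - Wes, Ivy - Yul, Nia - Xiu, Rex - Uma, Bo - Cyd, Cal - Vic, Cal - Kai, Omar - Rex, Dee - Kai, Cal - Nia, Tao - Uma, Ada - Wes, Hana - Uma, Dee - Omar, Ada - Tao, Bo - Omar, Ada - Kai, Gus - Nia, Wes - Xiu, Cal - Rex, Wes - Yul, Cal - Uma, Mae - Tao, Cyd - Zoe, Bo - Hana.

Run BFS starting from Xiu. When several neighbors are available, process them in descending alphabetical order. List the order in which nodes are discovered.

Visit Xiu; enqueue Wes, Omar, Nia → queue [Wes, Omar, Nia]
Visit Wes; enqueue Yul, Vic, Mae, Ada → queue [Omar, Nia, Yul, Vic, Mae, Ada]
Visit Omar; enqueue Rex, Dee, Bo → queue [Nia, Yul, Vic, Mae, Ada, Rex, Dee, Bo]
Visit Nia; enqueue Kai, Gus, Cal → queue [Yul, Vic, Mae, Ada, Rex, Dee, Bo, Kai, Gus, Cal]
Visit Yul; enqueue Ivy → queue [Vic, Mae, Ada, Rex, Dee, Bo, Kai, Gus, Cal, Ivy]
Visit Vic → queue [Mae, Ada, Rex, Dee, Bo, Kai, Gus, Cal, Ivy]
Visit Mae; enqueue Tao, Hana → queue [Ada, Rex, Dee, Bo, Kai, Gus, Cal, Ivy, Tao, Hana]
Visit Ada → queue [Rex, Dee, Bo, Kai, Gus, Cal, Ivy, Tao, Hana]
Visit Rex; enqueue Uma → queue [Dee, Bo, Kai, Gus, Cal, Ivy, Tao, Hana, Uma]
Visit Dee → queue [Bo, Kai, Gus, Cal, Ivy, Tao, Hana, Uma]
Visit Bo; enqueue Cyd → queue [Kai, Gus, Cal, Ivy, Tao, Hana, Uma, Cyd]
Visit Kai → queue [Gus, Cal, Ivy, Tao, Hana, Uma, Cyd]
Visit Gus → queue [Cal, Ivy, Tao, Hana, Uma, Cyd]
Visit Cal → queue [Ivy, Tao, Hana, Uma, Cyd]
Visit Ivy → queue [Tao, Hana, Uma, Cyd]
Visit Tao → queue [Hana, Uma, Cyd]
Visit Hana → queue [Uma, Cyd]
Visit Uma → queue [Cyd]
Visit Cyd; enqueue Zoe → queue [Zoe]
Visit Zoe → queue []

Xiu, Wes, Omar, Nia, Yul, Vic, Mae, Ada, Rex, Dee, Bo, Kai, Gus, Cal, Ivy, Tao, Hana, Uma, Cyd, Zoe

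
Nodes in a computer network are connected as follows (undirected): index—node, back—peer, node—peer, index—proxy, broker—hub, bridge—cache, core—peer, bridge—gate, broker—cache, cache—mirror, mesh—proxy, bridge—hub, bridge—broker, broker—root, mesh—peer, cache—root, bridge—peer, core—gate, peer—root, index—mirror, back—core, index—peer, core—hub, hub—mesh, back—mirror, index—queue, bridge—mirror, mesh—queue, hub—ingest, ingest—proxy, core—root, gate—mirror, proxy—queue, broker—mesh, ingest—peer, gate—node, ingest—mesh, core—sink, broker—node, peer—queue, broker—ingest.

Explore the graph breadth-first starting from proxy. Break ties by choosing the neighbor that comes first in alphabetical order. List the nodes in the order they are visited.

proxy → index → ingest → mesh → queue → mirror → node → peer → broker → hub → back → bridge → cache → gate → core → root → sink

Visit proxy; enqueue index, ingest, mesh, queue → queue [index, ingest, mesh, queue]
Visit index; enqueue mirror, node, peer → queue [ingest, mesh, queue, mirror, node, peer]
Visit ingest; enqueue broker, hub → queue [mesh, queue, mirror, node, peer, broker, hub]
Visit mesh → queue [queue, mirror, node, peer, broker, hub]
Visit queue → queue [mirror, node, peer, broker, hub]
Visit mirror; enqueue back, bridge, cache, gate → queue [node, peer, broker, hub, back, bridge, cache, gate]
Visit node → queue [peer, broker, hub, back, bridge, cache, gate]
Visit peer; enqueue core, root → queue [broker, hub, back, bridge, cache, gate, core, root]
Visit broker → queue [hub, back, bridge, cache, gate, core, root]
Visit hub → queue [back, bridge, cache, gate, core, root]
Visit back → queue [bridge, cache, gate, core, root]
Visit bridge → queue [cache, gate, core, root]
Visit cache → queue [gate, core, root]
Visit gate → queue [core, root]
Visit core; enqueue sink → queue [root, sink]
Visit root → queue [sink]
Visit sink → queue []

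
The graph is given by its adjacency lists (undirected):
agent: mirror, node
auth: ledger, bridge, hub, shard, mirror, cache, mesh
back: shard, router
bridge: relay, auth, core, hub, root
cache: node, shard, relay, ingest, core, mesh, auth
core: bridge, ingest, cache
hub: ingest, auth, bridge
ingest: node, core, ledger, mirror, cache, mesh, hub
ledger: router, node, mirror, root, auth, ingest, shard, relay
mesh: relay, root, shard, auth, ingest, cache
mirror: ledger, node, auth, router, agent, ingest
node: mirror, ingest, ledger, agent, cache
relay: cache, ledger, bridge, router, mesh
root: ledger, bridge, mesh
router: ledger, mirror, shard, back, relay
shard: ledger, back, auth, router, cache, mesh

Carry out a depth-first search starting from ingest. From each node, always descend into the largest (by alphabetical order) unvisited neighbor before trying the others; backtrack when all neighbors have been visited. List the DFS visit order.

ingest, node, mirror, router, shard, mesh, root, ledger, relay, cache, core, bridge, hub, auth, back, agent

Visit ingest
ingest → node
node → mirror
mirror → router
router → shard
shard → mesh
mesh → root
root → ledger
ledger → relay
relay → cache
cache → core
core → bridge
bridge → hub
hub → auth
shard → back
mirror → agent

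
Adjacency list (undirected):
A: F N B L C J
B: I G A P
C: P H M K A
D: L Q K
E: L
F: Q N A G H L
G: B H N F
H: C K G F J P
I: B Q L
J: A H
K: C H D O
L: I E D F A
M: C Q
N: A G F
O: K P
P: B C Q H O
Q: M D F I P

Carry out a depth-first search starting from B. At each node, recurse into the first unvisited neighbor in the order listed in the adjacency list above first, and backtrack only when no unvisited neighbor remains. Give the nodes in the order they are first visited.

B → I → Q → M → C → P → H → K → D → L → E → F → N → A → J → G → O

Visit B
B → I
I → Q
Q → M
M → C
C → P
P → H
H → K
K → D
D → L
L → E
L → F
F → N
N → A
A → J
N → G
K → O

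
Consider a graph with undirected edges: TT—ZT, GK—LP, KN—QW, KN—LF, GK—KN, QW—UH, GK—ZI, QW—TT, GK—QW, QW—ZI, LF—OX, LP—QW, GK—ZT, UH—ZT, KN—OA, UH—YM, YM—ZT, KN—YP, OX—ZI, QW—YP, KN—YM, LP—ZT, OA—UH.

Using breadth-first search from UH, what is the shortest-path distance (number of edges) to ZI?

2

Level 0: UH
Level 1: OA, QW, YM, ZT
Level 2: GK, KN, LP, TT, YP, ZI
Level 3: LF, OX
ZI first appears at level 2.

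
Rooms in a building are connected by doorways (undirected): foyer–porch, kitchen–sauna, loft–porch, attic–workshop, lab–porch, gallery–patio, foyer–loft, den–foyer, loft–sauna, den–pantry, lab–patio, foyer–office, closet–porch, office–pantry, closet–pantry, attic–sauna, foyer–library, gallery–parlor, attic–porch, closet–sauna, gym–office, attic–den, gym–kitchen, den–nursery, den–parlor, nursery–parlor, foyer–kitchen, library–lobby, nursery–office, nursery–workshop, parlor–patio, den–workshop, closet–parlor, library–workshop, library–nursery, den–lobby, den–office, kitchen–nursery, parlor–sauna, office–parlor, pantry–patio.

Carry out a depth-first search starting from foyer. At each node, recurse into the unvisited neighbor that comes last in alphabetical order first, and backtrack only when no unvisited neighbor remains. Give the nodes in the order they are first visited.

Visit foyer
foyer → porch
porch → loft
loft → sauna
sauna → parlor
parlor → patio
patio → pantry
pantry → office
office → nursery
nursery → workshop
workshop → library
library → lobby
lobby → den
den → attic
nursery → kitchen
kitchen → gym
pantry → closet
patio → lab
patio → gallery

foyer, porch, loft, sauna, parlor, patio, pantry, office, nursery, workshop, library, lobby, den, attic, kitchen, gym, closet, lab, gallery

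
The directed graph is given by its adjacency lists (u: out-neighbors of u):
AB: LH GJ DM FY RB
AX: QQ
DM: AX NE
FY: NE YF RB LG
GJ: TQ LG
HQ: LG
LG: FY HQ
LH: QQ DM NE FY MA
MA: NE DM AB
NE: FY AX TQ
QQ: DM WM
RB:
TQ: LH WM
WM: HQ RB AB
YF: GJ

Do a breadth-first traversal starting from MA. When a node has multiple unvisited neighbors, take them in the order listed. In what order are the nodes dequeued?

Visit MA; enqueue NE, DM, AB → queue [NE, DM, AB]
Visit NE; enqueue FY, AX, TQ → queue [DM, AB, FY, AX, TQ]
Visit DM → queue [AB, FY, AX, TQ]
Visit AB; enqueue LH, GJ, RB → queue [FY, AX, TQ, LH, GJ, RB]
Visit FY; enqueue YF, LG → queue [AX, TQ, LH, GJ, RB, YF, LG]
Visit AX; enqueue QQ → queue [TQ, LH, GJ, RB, YF, LG, QQ]
Visit TQ; enqueue WM → queue [LH, GJ, RB, YF, LG, QQ, WM]
Visit LH → queue [GJ, RB, YF, LG, QQ, WM]
Visit GJ → queue [RB, YF, LG, QQ, WM]
Visit RB → queue [YF, LG, QQ, WM]
Visit YF → queue [LG, QQ, WM]
Visit LG; enqueue HQ → queue [QQ, WM, HQ]
Visit QQ → queue [WM, HQ]
Visit WM → queue [HQ]
Visit HQ → queue []

MA, NE, DM, AB, FY, AX, TQ, LH, GJ, RB, YF, LG, QQ, WM, HQ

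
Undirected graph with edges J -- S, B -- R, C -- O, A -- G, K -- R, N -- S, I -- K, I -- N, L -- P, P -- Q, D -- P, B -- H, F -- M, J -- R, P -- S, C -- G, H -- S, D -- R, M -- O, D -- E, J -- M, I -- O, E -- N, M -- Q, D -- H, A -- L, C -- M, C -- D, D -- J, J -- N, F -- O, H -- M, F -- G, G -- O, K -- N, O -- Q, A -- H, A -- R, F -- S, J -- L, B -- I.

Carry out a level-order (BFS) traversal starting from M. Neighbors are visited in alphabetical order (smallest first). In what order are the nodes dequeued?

M -> C -> F -> H -> J -> O -> Q -> D -> G -> S -> A -> B -> L -> N -> R -> I -> P -> E -> K

Visit M; enqueue C, F, H, J, O, Q → queue [C, F, H, J, O, Q]
Visit C; enqueue D, G → queue [F, H, J, O, Q, D, G]
Visit F; enqueue S → queue [H, J, O, Q, D, G, S]
Visit H; enqueue A, B → queue [J, O, Q, D, G, S, A, B]
Visit J; enqueue L, N, R → queue [O, Q, D, G, S, A, B, L, N, R]
Visit O; enqueue I → queue [Q, D, G, S, A, B, L, N, R, I]
Visit Q; enqueue P → queue [D, G, S, A, B, L, N, R, I, P]
Visit D; enqueue E → queue [G, S, A, B, L, N, R, I, P, E]
Visit G → queue [S, A, B, L, N, R, I, P, E]
Visit S → queue [A, B, L, N, R, I, P, E]
Visit A → queue [B, L, N, R, I, P, E]
Visit B → queue [L, N, R, I, P, E]
Visit L → queue [N, R, I, P, E]
Visit N; enqueue K → queue [R, I, P, E, K]
Visit R → queue [I, P, E, K]
Visit I → queue [P, E, K]
Visit P → queue [E, K]
Visit E → queue [K]
Visit K → queue []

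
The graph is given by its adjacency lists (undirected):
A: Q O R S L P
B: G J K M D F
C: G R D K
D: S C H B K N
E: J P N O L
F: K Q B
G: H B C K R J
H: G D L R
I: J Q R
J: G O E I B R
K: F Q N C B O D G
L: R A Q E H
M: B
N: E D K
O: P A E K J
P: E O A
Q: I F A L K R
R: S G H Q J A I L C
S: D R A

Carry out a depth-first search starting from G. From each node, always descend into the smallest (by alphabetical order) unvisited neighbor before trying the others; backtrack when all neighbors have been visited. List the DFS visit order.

G, B, D, C, K, F, Q, A, L, E, J, I, R, H, S, O, P, N, M

Visit G
G → B
B → D
D → C
C → K
K → F
F → Q
Q → A
A → L
L → E
E → J
J → I
I → R
R → H
R → S
J → O
O → P
E → N
B → M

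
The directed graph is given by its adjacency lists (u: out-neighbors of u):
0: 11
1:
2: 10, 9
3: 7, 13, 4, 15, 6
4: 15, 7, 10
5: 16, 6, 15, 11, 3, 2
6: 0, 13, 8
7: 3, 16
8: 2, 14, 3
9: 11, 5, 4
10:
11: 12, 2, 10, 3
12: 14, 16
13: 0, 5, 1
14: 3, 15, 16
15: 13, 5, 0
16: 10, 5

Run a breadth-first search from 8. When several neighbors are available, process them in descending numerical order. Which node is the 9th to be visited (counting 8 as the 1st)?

Visit 8; enqueue 14, 3, 2 → queue [14, 3, 2]
Visit 14; enqueue 16, 15 → queue [3, 2, 16, 15]
Visit 3; enqueue 13, 7, 6, 4 → queue [2, 16, 15, 13, 7, 6, 4]
Visit 2; enqueue 10, 9 → queue [16, 15, 13, 7, 6, 4, 10, 9]
Visit 16; enqueue 5 → queue [15, 13, 7, 6, 4, 10, 9, 5]
Visit 15; enqueue 0 → queue [13, 7, 6, 4, 10, 9, 5, 0]
Visit 13; enqueue 1 → queue [7, 6, 4, 10, 9, 5, 0, 1]
Visit 7 → queue [6, 4, 10, 9, 5, 0, 1]
Visit 6 → queue [4, 10, 9, 5, 0, 1]
Visit 4 → queue [10, 9, 5, 0, 1]
Visit 10 → queue [9, 5, 0, 1]
Visit 9; enqueue 11 → queue [5, 0, 1, 11]
Visit 5 → queue [0, 1, 11]
Visit 0 → queue [1, 11]
Visit 1 → queue [11]
Visit 11; enqueue 12 → queue [12]
Visit 12 → queue []

Visit order: 8, 14, 3, 2, 16, 15, 13, 7, 6, 4, 10, 9, 5, 0, 1, 11, 12

6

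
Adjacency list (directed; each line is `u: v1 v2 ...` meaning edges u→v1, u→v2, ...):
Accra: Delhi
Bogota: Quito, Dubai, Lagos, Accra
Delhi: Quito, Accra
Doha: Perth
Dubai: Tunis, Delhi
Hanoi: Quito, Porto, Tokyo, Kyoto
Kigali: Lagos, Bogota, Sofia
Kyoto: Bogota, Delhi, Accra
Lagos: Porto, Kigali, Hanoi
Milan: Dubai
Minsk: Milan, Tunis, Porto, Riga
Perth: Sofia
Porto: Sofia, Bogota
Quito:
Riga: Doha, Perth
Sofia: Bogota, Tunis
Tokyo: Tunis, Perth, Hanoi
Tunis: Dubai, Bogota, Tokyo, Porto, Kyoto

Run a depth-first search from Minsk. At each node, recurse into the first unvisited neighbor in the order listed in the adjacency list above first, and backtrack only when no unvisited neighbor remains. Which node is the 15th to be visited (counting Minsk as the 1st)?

Visit Minsk
Minsk → Milan
Milan → Dubai
Dubai → Tunis
Tunis → Bogota
Bogota → Quito
Bogota → Lagos
Lagos → Porto
Porto → Sofia
Lagos → Kigali
Lagos → Hanoi
Hanoi → Tokyo
Tokyo → Perth
Hanoi → Kyoto
Kyoto → Delhi
Delhi → Accra
Minsk → Riga
Riga → Doha

Visit order: Minsk, Milan, Dubai, Tunis, Bogota, Quito, Lagos, Porto, Sofia, Kigali, Hanoi, Tokyo, Perth, Kyoto, Delhi, Accra, Riga, Doha

Delhi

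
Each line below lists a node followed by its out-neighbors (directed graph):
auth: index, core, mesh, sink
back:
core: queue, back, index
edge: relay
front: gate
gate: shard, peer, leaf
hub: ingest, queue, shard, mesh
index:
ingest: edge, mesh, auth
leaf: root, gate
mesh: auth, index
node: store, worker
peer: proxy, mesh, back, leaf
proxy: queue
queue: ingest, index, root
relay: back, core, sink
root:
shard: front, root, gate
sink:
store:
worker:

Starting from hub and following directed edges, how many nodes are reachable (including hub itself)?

18

BFS from hub visits: hub, ingest, queue, shard, mesh, edge, auth, index, root, front, gate, relay, core, sink, peer, leaf, back, proxy
Reachable nodes: 18 of 21 total.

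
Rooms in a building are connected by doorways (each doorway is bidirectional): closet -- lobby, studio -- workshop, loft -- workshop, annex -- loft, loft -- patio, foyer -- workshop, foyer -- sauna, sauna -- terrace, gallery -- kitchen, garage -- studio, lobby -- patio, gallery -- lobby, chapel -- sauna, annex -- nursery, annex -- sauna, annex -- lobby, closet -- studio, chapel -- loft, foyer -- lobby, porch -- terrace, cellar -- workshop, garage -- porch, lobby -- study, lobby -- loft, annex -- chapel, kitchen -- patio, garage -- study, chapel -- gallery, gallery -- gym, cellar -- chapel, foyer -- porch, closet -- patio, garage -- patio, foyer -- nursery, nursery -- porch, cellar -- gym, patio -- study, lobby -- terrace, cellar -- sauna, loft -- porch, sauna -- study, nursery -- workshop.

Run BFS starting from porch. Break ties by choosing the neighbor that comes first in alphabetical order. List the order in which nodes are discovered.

Visit porch; enqueue foyer, garage, loft, nursery, terrace → queue [foyer, garage, loft, nursery, terrace]
Visit foyer; enqueue lobby, sauna, workshop → queue [garage, loft, nursery, terrace, lobby, sauna, workshop]
Visit garage; enqueue patio, studio, study → queue [loft, nursery, terrace, lobby, sauna, workshop, patio, studio, study]
Visit loft; enqueue annex, chapel → queue [nursery, terrace, lobby, sauna, workshop, patio, studio, study, annex, chapel]
Visit nursery → queue [terrace, lobby, sauna, workshop, patio, studio, study, annex, chapel]
Visit terrace → queue [lobby, sauna, workshop, patio, studio, study, annex, chapel]
Visit lobby; enqueue closet, gallery → queue [sauna, workshop, patio, studio, study, annex, chapel, closet, gallery]
Visit sauna; enqueue cellar → queue [workshop, patio, studio, study, annex, chapel, closet, gallery, cellar]
Visit workshop → queue [patio, studio, study, annex, chapel, closet, gallery, cellar]
Visit patio; enqueue kitchen → queue [studio, study, annex, chapel, closet, gallery, cellar, kitchen]
Visit studio → queue [study, annex, chapel, closet, gallery, cellar, kitchen]
Visit study → queue [annex, chapel, closet, gallery, cellar, kitchen]
Visit annex → queue [chapel, closet, gallery, cellar, kitchen]
Visit chapel → queue [closet, gallery, cellar, kitchen]
Visit closet → queue [gallery, cellar, kitchen]
Visit gallery; enqueue gym → queue [cellar, kitchen, gym]
Visit cellar → queue [kitchen, gym]
Visit kitchen → queue [gym]
Visit gym → queue []

porch foyer garage loft nursery terrace lobby sauna workshop patio studio study annex chapel closet gallery cellar kitchen gym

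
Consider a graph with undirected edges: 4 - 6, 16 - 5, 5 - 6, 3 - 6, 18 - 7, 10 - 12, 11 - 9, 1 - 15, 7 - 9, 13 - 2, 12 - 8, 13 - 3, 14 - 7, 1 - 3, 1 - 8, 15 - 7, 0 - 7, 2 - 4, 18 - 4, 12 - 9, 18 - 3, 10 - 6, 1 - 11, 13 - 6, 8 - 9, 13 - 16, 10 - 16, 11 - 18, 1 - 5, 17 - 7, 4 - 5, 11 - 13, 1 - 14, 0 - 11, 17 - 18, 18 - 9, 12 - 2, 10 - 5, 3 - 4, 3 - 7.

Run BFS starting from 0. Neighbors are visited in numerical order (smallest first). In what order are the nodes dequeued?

0 7 11 3 9 14 15 17 18 1 13 4 6 8 12 5 2 16 10

Visit 0; enqueue 7, 11 → queue [7, 11]
Visit 7; enqueue 3, 9, 14, 15, 17, 18 → queue [11, 3, 9, 14, 15, 17, 18]
Visit 11; enqueue 1, 13 → queue [3, 9, 14, 15, 17, 18, 1, 13]
Visit 3; enqueue 4, 6 → queue [9, 14, 15, 17, 18, 1, 13, 4, 6]
Visit 9; enqueue 8, 12 → queue [14, 15, 17, 18, 1, 13, 4, 6, 8, 12]
Visit 14 → queue [15, 17, 18, 1, 13, 4, 6, 8, 12]
Visit 15 → queue [17, 18, 1, 13, 4, 6, 8, 12]
Visit 17 → queue [18, 1, 13, 4, 6, 8, 12]
Visit 18 → queue [1, 13, 4, 6, 8, 12]
Visit 1; enqueue 5 → queue [13, 4, 6, 8, 12, 5]
Visit 13; enqueue 2, 16 → queue [4, 6, 8, 12, 5, 2, 16]
Visit 4 → queue [6, 8, 12, 5, 2, 16]
Visit 6; enqueue 10 → queue [8, 12, 5, 2, 16, 10]
Visit 8 → queue [12, 5, 2, 16, 10]
Visit 12 → queue [5, 2, 16, 10]
Visit 5 → queue [2, 16, 10]
Visit 2 → queue [16, 10]
Visit 16 → queue [10]
Visit 10 → queue []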